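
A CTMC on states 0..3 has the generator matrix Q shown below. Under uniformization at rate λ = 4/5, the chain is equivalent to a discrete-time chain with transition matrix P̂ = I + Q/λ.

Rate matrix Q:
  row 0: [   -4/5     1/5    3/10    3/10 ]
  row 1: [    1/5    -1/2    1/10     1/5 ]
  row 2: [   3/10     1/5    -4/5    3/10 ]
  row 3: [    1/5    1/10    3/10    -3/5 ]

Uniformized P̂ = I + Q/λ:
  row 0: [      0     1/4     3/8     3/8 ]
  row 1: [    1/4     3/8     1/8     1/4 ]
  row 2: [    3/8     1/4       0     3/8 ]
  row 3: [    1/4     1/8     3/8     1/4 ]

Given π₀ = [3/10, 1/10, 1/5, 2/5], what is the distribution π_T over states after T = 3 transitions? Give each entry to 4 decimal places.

t=0: π = [0.3000, 0.1000, 0.2000, 0.4000]
t=1: π = [0.2000, 0.2125, 0.2750, 0.3125]
t=2: π = [0.2344, 0.2375, 0.2188, 0.3094]
t=3: π = [0.2188, 0.2410, 0.2336, 0.3066]

π = [0.2188, 0.2410, 0.2336, 0.3066]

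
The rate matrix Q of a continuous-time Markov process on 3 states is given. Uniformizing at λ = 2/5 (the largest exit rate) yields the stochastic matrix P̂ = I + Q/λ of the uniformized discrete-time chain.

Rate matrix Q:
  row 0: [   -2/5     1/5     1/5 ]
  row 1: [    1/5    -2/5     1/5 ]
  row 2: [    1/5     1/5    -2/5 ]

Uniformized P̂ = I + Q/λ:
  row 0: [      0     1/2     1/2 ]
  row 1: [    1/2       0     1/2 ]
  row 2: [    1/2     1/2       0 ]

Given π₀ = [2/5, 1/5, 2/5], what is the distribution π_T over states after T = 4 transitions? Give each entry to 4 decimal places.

π = [0.3375, 0.3250, 0.3375]

t=0: π = [0.4000, 0.2000, 0.4000]
t=1: π = [0.3000, 0.4000, 0.3000]
t=2: π = [0.3500, 0.3000, 0.3500]
t=3: π = [0.3250, 0.3500, 0.3250]
t=4: π = [0.3375, 0.3250, 0.3375]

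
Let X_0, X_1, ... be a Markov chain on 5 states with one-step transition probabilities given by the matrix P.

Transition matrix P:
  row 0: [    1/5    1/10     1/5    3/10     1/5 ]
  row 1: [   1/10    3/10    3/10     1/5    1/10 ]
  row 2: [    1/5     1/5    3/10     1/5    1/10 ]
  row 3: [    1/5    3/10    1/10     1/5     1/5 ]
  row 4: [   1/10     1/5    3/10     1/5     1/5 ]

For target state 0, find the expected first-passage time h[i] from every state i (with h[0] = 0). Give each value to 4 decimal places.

First-step conditioning: h[0] = 0; for i ≠ 0, h[i] = 1 + Σ_k P[i][k]·h[k].
  h[1] = 1 + 3/10·h[1] + 3/10·h[2] + 1/5·h[3] + 1/10·h[4]
  h[2] = 1 + 1/5·h[1] + 3/10·h[2] + 1/5·h[3] + 1/10·h[4]
  h[3] = 1 + 3/10·h[1] + 1/10·h[2] + 1/5·h[3] + 1/5·h[4]
  h[4] = 1 + 1/5·h[1] + 3/10·h[2] + 1/5·h[3] + 1/5·h[4]
Solving the 4×4 linear system over states ≠ 0 gives exactly h = [0, 500/73, 450/73, 460/73, 500/73] (h[0] = 0 is the target).

h = [0.0000, 6.8493, 6.1644, 6.3014, 6.8493]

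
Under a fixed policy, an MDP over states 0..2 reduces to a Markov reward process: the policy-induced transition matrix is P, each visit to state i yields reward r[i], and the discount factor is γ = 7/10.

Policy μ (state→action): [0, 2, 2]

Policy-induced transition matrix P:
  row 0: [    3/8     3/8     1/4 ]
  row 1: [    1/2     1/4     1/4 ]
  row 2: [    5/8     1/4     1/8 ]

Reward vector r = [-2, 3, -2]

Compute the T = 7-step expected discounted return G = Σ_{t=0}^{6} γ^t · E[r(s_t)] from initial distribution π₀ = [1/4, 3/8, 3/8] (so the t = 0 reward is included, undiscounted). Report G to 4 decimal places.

G = -1.1487

t=0: π = [0.2500, 0.3750, 0.3750], E[r] = -0.1250, γ^t·E[r] = -0.125000, running G = -0.125000
t=1: π = [0.5156, 0.2813, 0.2031], E[r] = -0.5938, γ^t·E[r] = -0.415625, running G = -0.540625
t=2: π = [0.4609, 0.3145, 0.2246], E[r] = -0.4277, γ^t·E[r] = -0.209590, running G = -0.750215
t=3: π = [0.4705, 0.3076, 0.2219], E[r] = -0.4619, γ^t·E[r] = -0.158437, running G = -0.908651
t=4: π = [0.4689, 0.3088, 0.2223], E[r] = -0.4560, γ^t·E[r] = -0.109477, running G = -1.018128
t=5: π = [0.4692, 0.3086, 0.2222], E[r] = -0.4569, γ^t·E[r] = -0.076794, running G = -1.094922
t=6: π = [0.4691, 0.3086, 0.2222], E[r] = -0.4568, γ^t·E[r] = -0.053739, running G = -1.148661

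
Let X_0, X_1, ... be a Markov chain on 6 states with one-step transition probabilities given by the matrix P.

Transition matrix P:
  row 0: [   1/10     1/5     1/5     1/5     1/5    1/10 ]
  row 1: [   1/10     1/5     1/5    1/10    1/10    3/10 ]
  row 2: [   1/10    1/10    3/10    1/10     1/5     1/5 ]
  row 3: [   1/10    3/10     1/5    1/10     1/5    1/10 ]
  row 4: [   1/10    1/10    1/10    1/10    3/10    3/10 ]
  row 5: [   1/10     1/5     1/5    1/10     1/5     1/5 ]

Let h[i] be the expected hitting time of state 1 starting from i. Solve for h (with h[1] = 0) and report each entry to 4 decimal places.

h = [5.8571, 0.0000, 6.5737, 5.3247, 6.5006, 5.9163]

First-step conditioning: h[1] = 0; for i ≠ 1, h[i] = 1 + Σ_k P[i][k]·h[k].
  h[0] = 1 + 1/10·h[0] + 1/5·h[2] + 1/5·h[3] + 1/5·h[4] + 1/10·h[5]
  h[2] = 1 + 1/10·h[0] + 3/10·h[2] + 1/10·h[3] + 1/5·h[4] + 1/5·h[5]
  h[3] = 1 + 1/10·h[0] + 1/5·h[2] + 1/10·h[3] + 1/5·h[4] + 1/10·h[5]
  h[4] = 1 + 1/10·h[0] + 1/10·h[2] + 1/10·h[3] + 3/10·h[4] + 3/10·h[5]
  h[5] = 1 + 1/10·h[0] + 1/5·h[2] + 1/10·h[3] + 1/5·h[4] + 1/5·h[5]
Solving the 5×5 linear system over states ≠ 1 gives exactly h = [80190/13691, 0, 90000/13691, 72900/13691, 89000/13691, 81000/13691] (h[1] = 0 is the target).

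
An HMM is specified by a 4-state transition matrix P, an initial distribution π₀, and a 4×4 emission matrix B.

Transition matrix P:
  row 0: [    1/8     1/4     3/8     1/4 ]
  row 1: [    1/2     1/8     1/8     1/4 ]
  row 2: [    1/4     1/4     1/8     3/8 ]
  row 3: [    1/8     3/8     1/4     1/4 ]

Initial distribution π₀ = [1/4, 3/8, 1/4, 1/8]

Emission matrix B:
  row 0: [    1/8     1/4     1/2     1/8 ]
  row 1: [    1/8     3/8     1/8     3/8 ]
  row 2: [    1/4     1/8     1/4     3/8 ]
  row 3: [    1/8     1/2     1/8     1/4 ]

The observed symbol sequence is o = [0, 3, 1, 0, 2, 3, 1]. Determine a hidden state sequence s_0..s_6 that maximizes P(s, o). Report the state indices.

t=0: δ = [3.125e-02, 4.688e-02, 6.250e-02, 1.562e-02]  (obs o_0=0)
t=1: δ = [2.930e-03, 5.859e-03, 4.395e-03, 5.859e-03]  ψ = [1, 2, 0, 2]  (obs o_1=3)
t=2: δ = [7.324e-04, 8.240e-04, 1.831e-04, 8.240e-04]  ψ = [1, 3, 3, 2]  (obs o_2=1)
t=3: δ = [5.150e-05, 3.862e-05, 6.866e-05, 2.575e-05]  ψ = [1, 3, 0, 1]  (obs o_3=0)
t=4: δ = [9.656e-06, 2.146e-06, 4.828e-06, 3.219e-06]  ψ = [1, 2, 0, 2]  (obs o_4=2)
t=5: δ = [1.509e-07, 9.052e-07, 1.358e-06, 6.035e-07]  ψ = [0, 0, 0, 0]  (obs o_5=3)
t=6: δ = [1.132e-07, 1.273e-07, 2.122e-08, 2.546e-07]  ψ = [1, 2, 2, 2]  (obs o_6=1)
backtrack: best end state = 3; path = [0, 2, 3, 1, 0, 2, 3]

path = [0, 2, 3, 1, 0, 2, 3]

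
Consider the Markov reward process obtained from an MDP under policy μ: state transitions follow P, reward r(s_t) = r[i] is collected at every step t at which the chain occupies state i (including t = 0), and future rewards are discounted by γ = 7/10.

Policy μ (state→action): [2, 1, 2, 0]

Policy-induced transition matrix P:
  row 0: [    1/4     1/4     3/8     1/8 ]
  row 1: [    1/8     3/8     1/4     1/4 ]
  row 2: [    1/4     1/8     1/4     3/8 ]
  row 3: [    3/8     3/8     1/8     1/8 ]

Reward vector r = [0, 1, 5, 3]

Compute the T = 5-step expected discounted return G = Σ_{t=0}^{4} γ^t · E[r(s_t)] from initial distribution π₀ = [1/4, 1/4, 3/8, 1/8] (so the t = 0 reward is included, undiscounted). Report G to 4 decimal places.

G = 6.4930

t=0: π = [0.2500, 0.2500, 0.3750, 0.1250], E[r] = 2.5000, γ^t·E[r] = 2.500000, running G = 2.500000
t=1: π = [0.2344, 0.2500, 0.2656, 0.2500], E[r] = 2.3281, γ^t·E[r] = 1.629688, running G = 4.129688
t=2: π = [0.2500, 0.2793, 0.2480, 0.2227], E[r] = 2.1875, γ^t·E[r] = 1.071875, running G = 5.201563
t=3: π = [0.2429, 0.2817, 0.2534, 0.2219], E[r] = 2.2146, γ^t·E[r] = 0.759608, running G = 5.961170
t=4: π = [0.2425, 0.2813, 0.2526, 0.2236], E[r] = 2.2151, γ^t·E[r] = 0.531850, running G = 6.493020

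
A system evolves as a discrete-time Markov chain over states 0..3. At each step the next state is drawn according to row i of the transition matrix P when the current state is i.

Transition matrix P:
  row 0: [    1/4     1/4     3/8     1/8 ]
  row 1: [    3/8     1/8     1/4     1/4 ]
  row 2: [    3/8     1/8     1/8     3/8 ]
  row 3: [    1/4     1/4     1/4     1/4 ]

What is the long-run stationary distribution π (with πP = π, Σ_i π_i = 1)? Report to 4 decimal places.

π = [0.3063, 0.1938, 0.2563, 0.2438]

Balance equations π_j = Σ_i π_i·P[i][j]:
  π_0 = 1/4·π_0 + 3/8·π_1 + 3/8·π_2 + 1/4·π_3
  π_1 = 1/4·π_0 + 1/8·π_1 + 1/8·π_2 + 1/4·π_3
  π_2 = 3/8·π_0 + 1/4·π_1 + 1/8·π_2 + 1/4·π_3
  normalize: π_0 + π_1 + π_2 + π_3 = 1
Solving the linear system gives exactly π = [49/160, 31/160, 41/160, 39/160].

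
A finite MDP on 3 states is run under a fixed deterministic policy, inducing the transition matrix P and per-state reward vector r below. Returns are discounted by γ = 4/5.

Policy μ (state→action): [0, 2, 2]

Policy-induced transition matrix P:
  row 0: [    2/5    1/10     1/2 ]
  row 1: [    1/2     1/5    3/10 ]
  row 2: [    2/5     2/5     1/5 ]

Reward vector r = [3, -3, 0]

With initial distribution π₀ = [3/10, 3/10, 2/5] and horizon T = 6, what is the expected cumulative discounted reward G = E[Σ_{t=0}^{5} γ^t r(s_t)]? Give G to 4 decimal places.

t=0: π = [0.3000, 0.3000, 0.4000], E[r] = 0.0000, γ^t·E[r] = 0.000000, running G = 0.000000
t=1: π = [0.4300, 0.2500, 0.3200], E[r] = 0.5400, γ^t·E[r] = 0.432000, running G = 0.432000
t=2: π = [0.4250, 0.2210, 0.3540], E[r] = 0.6120, γ^t·E[r] = 0.391680, running G = 0.823680
t=3: π = [0.4221, 0.2283, 0.3496], E[r] = 0.5814, γ^t·E[r] = 0.297677, running G = 1.121357
t=4: π = [0.4228, 0.2277, 0.3495], E[r] = 0.5854, γ^t·E[r] = 0.239763, running G = 1.361120
t=5: π = [0.4228, 0.2276, 0.3496], E[r] = 0.5855, γ^t·E[r] = 0.191852, running G = 1.552972

G = 1.5530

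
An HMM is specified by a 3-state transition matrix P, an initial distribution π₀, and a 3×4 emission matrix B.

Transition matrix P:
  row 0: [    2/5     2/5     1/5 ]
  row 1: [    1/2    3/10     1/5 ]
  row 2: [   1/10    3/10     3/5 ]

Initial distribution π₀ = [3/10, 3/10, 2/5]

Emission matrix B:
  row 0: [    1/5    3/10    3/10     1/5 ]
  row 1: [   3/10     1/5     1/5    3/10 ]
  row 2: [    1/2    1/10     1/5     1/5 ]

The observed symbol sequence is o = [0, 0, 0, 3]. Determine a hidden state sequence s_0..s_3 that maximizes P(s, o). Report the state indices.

path = [2, 2, 2, 2]

t=0: δ = [6.000e-02, 9.000e-02, 2.000e-01]  (obs o_0=0)
t=1: δ = [9.000e-03, 1.800e-02, 6.000e-02]  ψ = [1, 2, 2]  (obs o_1=0)
t=2: δ = [1.800e-03, 5.400e-03, 1.800e-02]  ψ = [1, 2, 2]  (obs o_2=0)
t=3: δ = [5.400e-04, 1.620e-03, 2.160e-03]  ψ = [1, 2, 2]  (obs o_3=3)
backtrack: best end state = 2; path = [2, 2, 2, 2]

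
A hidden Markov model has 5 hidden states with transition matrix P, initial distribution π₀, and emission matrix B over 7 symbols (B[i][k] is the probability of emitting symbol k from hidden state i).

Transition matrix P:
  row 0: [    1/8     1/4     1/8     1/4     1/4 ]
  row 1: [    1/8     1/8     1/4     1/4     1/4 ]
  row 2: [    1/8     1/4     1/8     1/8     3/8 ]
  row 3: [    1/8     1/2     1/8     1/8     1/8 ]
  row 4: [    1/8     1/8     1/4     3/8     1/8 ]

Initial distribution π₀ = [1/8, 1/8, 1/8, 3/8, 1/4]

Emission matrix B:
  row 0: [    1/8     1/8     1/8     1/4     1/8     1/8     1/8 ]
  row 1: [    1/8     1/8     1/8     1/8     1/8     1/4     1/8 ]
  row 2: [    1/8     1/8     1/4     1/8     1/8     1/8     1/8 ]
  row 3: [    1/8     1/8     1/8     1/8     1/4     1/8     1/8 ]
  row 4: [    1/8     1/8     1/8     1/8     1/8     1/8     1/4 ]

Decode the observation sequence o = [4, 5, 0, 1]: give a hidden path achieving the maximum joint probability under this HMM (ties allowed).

t=0: δ = [1.562e-02, 1.562e-02, 1.562e-02, 9.375e-02, 3.125e-02]  (obs o_0=4)
t=1: δ = [1.465e-03, 1.172e-02, 1.465e-03, 1.465e-03, 1.465e-03]  ψ = [3, 3, 3, 3, 3]  (obs o_1=5)
t=2: δ = [1.831e-04, 1.831e-04, 3.662e-04, 3.662e-04, 3.662e-04]  ψ = [1, 1, 1, 1, 1]  (obs o_2=0)
t=3: δ = [5.722e-06, 2.289e-05, 1.144e-05, 1.717e-05, 1.717e-05]  ψ = [2, 3, 4, 4, 2]  (obs o_3=1)
backtrack: best end state = 1; path = [3, 1, 3, 1]

path = [3, 1, 3, 1]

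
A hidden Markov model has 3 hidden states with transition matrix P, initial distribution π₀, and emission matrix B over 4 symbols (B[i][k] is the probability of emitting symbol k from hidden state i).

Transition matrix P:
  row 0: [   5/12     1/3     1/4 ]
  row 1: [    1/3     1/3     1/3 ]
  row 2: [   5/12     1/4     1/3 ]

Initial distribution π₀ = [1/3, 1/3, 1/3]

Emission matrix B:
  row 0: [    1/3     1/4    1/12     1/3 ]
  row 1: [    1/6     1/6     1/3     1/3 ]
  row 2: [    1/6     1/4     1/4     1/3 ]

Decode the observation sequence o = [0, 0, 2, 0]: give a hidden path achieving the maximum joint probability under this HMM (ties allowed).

t=0: δ = [1.111e-01, 5.556e-02, 5.556e-02]  (obs o_0=0)
t=1: δ = [1.543e-02, 6.173e-03, 4.630e-03]  ψ = [0, 0, 0]  (obs o_1=0)
t=2: δ = [5.358e-04, 1.715e-03, 9.645e-04]  ψ = [0, 0, 0]  (obs o_2=2)
t=3: δ = [1.905e-04, 9.526e-05, 9.526e-05]  ψ = [1, 1, 1]  (obs o_3=0)
backtrack: best end state = 0; path = [0, 0, 1, 0]

path = [0, 0, 1, 0]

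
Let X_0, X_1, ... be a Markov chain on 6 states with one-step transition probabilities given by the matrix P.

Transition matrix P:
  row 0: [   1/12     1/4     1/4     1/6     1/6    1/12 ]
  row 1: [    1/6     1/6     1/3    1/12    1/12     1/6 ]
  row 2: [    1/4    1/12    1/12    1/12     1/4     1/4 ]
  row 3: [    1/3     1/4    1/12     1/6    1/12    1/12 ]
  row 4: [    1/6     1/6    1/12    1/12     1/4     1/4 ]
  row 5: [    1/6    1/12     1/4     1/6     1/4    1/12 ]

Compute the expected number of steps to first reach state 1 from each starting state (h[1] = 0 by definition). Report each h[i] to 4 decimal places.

h = [5.5018, 0.0000, 6.4764, 5.2963, 6.0180, 6.4618]

First-step conditioning: h[1] = 0; for i ≠ 1, h[i] = 1 + Σ_k P[i][k]·h[k].
  h[0] = 1 + 1/12·h[0] + 1/4·h[2] + 1/6·h[3] + 1/6·h[4] + 1/12·h[5]
  h[2] = 1 + 1/4·h[0] + 1/12·h[2] + 1/12·h[3] + 1/4·h[4] + 1/4·h[5]
  h[3] = 1 + 1/3·h[0] + 1/12·h[2] + 1/6·h[3] + 1/12·h[4] + 1/12·h[5]
  h[4] = 1 + 1/6·h[0] + 1/12·h[2] + 1/12·h[3] + 1/4·h[4] + 1/4·h[5]
  h[5] = 1 + 1/6·h[0] + 1/4·h[2] + 1/6·h[3] + 1/4·h[4] + 1/12·h[5]
Solving the 5×5 linear system over states ≠ 1 gives exactly h = [130464/23713, 0, 153576/23713, 125592/23713, 142704/23713, 153228/23713] (h[1] = 0 is the target).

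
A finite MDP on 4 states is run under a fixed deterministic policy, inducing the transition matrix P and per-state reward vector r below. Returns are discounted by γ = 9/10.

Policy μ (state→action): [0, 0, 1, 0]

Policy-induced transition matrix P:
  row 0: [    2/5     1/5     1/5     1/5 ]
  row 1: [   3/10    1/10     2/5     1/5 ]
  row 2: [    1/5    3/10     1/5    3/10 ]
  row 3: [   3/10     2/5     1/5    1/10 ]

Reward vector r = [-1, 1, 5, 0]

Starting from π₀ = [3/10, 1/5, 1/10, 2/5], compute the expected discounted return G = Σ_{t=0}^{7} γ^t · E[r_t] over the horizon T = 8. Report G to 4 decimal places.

G = 5.9112

t=0: π = [0.3000, 0.2000, 0.1000, 0.4000], E[r] = 0.4000, γ^t·E[r] = 0.400000, running G = 0.400000
t=1: π = [0.3200, 0.2700, 0.2400, 0.1700], E[r] = 1.1500, γ^t·E[r] = 1.035000, running G = 1.435000
t=2: π = [0.3080, 0.2310, 0.2540, 0.2070], E[r] = 1.1930, γ^t·E[r] = 0.966330, running G = 2.401330
t=3: π = [0.3054, 0.2437, 0.2462, 0.2047], E[r] = 1.1693, γ^t·E[r] = 0.852420, running G = 3.253750
t=4: π = [0.3059, 0.2412, 0.2487, 0.2042], E[r] = 1.1790, γ^t·E[r] = 0.773522, running G = 4.027272
t=5: π = [0.3057, 0.2416, 0.2482, 0.2045], E[r] = 1.1771, γ^t·E[r] = 0.695040, running G = 4.722312
t=6: π = [0.3057, 0.2416, 0.2483, 0.2044], E[r] = 1.1774, γ^t·E[r] = 0.625715, running G = 5.348028
t=7: π = [0.3057, 0.2416, 0.2483, 0.2044], E[r] = 1.1774, γ^t·E[r] = 0.563130, running G = 5.911158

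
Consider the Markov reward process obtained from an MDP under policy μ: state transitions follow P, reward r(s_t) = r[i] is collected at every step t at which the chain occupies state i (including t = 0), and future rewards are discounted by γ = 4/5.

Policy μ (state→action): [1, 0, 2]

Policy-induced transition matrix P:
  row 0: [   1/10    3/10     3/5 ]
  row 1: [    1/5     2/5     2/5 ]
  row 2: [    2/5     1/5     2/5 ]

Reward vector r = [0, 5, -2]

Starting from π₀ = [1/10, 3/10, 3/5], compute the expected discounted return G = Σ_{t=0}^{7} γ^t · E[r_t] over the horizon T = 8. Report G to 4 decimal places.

t=0: π = [0.1000, 0.3000, 0.6000], E[r] = 0.3000, γ^t·E[r] = 0.300000, running G = 0.300000
t=1: π = [0.3100, 0.2700, 0.4200], E[r] = 0.5100, γ^t·E[r] = 0.408000, running G = 0.708000
t=2: π = [0.2530, 0.2850, 0.4620], E[r] = 0.5010, γ^t·E[r] = 0.320640, running G = 1.028640
t=3: π = [0.2671, 0.2823, 0.4506], E[r] = 0.5103, γ^t·E[r] = 0.261274, running G = 1.289914
t=4: π = [0.2634, 0.2832, 0.4534], E[r] = 0.5090, γ^t·E[r] = 0.208490, running G = 1.498404
t=5: π = [0.2643, 0.2830, 0.4527], E[r] = 0.5095, γ^t·E[r] = 0.166957, running G = 1.665361
t=6: π = [0.2641, 0.2830, 0.4529], E[r] = 0.5094, γ^t·E[r] = 0.133539, running G = 1.798899
t=7: π = [0.2642, 0.2830, 0.4528], E[r] = 0.5094, γ^t·E[r] = 0.106837, running G = 1.905736

G = 1.9057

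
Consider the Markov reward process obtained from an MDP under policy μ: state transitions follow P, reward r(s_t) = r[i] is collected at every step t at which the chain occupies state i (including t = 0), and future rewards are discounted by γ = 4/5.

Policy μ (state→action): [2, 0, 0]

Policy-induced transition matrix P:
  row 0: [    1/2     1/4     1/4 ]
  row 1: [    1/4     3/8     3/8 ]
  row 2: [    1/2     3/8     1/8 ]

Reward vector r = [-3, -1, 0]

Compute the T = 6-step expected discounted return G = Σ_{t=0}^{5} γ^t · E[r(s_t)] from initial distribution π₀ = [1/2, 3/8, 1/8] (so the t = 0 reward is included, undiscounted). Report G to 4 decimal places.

t=0: π = [0.5000, 0.3750, 0.1250], E[r] = -1.8750, γ^t·E[r] = -1.875000, running G = -1.875000
t=1: π = [0.4063, 0.3125, 0.2813], E[r] = -1.5313, γ^t·E[r] = -1.225000, running G = -3.100000
t=2: π = [0.4219, 0.3242, 0.2539], E[r] = -1.5898, γ^t·E[r] = -1.017500, running G = -4.117500
t=3: π = [0.4189, 0.3223, 0.2588], E[r] = -1.5791, γ^t·E[r] = -0.808500, running G = -4.926000
t=4: π = [0.4194, 0.3226, 0.2579], E[r] = -1.5809, γ^t·E[r] = -0.647550, running G = -5.573550
t=5: π = [0.4193, 0.3226, 0.2581], E[r] = -1.5806, γ^t·E[r] = -0.517930, running G = -6.091480

G = -6.0915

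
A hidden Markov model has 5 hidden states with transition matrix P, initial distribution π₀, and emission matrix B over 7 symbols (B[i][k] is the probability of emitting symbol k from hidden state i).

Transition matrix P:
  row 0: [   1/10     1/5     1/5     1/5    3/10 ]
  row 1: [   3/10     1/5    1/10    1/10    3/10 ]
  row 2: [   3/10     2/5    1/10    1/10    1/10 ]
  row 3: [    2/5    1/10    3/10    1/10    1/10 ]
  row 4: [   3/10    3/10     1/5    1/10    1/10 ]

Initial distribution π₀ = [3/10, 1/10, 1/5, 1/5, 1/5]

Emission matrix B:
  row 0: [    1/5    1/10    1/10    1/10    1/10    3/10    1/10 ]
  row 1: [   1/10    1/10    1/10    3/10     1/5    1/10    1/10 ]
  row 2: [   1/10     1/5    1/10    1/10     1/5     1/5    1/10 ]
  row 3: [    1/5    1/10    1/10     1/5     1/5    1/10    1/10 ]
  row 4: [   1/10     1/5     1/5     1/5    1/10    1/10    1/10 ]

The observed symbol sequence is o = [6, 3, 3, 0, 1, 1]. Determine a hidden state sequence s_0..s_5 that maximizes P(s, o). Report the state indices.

t=0: δ = [3.000e-02, 1.000e-02, 2.000e-02, 2.000e-02, 2.000e-02]  (obs o_0=6)
t=1: δ = [8.000e-04, 2.400e-03, 6.000e-04, 1.200e-03, 1.800e-03]  ψ = [3, 2, 0, 0, 0]  (obs o_1=3)
t=2: δ = [7.200e-05, 1.620e-04, 3.600e-05, 4.800e-05, 1.440e-04]  ψ = [1, 4, 3, 1, 1]  (obs o_2=3)
t=3: δ = [9.720e-06, 4.320e-06, 2.880e-06, 3.240e-06, 4.860e-06]  ψ = [1, 4, 4, 1, 1]  (obs o_3=0)
t=4: δ = [1.458e-07, 1.944e-07, 3.888e-07, 1.944e-07, 5.832e-07]  ψ = [4, 0, 0, 0, 0]  (obs o_4=1)
t=5: δ = [1.750e-08, 1.750e-08, 2.333e-08, 5.832e-09, 1.166e-08]  ψ = [4, 4, 4, 4, 1]  (obs o_5=1)
backtrack: best end state = 2; path = [0, 4, 1, 0, 4, 2]

path = [0, 4, 1, 0, 4, 2]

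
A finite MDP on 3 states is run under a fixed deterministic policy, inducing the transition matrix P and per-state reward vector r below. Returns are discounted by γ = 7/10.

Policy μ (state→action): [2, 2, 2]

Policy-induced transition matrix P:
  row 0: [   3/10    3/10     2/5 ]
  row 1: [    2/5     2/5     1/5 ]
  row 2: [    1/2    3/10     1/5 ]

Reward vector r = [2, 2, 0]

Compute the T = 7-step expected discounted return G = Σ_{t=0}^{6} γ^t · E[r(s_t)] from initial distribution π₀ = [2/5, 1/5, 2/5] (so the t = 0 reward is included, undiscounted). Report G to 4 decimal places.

G = 4.1687

t=0: π = [0.4000, 0.2000, 0.4000], E[r] = 1.2000, γ^t·E[r] = 1.200000, running G = 1.200000
t=1: π = [0.4000, 0.3200, 0.2800], E[r] = 1.4400, γ^t·E[r] = 1.008000, running G = 2.208000
t=2: π = [0.3880, 0.3320, 0.2800], E[r] = 1.4400, γ^t·E[r] = 0.705600, running G = 2.913600
t=3: π = [0.3892, 0.3332, 0.2776], E[r] = 1.4448, γ^t·E[r] = 0.495566, running G = 3.409166
t=4: π = [0.3888, 0.3333, 0.2778], E[r] = 1.4443, γ^t·E[r] = 0.346781, running G = 3.755948
t=5: π = [0.3889, 0.3333, 0.2778], E[r] = 1.4445, γ^t·E[r] = 0.242771, running G = 3.998719
t=6: π = [0.3889, 0.3333, 0.2778], E[r] = 1.4444, γ^t·E[r] = 0.169937, running G = 4.168656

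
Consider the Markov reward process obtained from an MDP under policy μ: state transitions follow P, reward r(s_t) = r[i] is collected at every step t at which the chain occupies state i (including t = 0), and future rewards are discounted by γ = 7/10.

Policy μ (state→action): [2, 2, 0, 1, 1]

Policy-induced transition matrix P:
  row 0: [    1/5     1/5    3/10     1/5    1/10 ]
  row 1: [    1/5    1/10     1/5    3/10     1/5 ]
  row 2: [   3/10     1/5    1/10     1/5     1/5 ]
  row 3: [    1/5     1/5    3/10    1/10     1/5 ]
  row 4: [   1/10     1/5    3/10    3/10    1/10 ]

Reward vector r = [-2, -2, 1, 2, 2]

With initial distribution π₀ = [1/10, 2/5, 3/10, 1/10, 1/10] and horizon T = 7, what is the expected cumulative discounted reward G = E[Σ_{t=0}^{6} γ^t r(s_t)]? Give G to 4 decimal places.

G = 0.1810

t=0: π = [0.1000, 0.4000, 0.3000, 0.1000, 0.1000], E[r] = -0.3000, γ^t·E[r] = -0.300000, running G = -0.300000
t=1: π = [0.2200, 0.1600, 0.2000, 0.2400, 0.1800], E[r] = 0.2800, γ^t·E[r] = 0.196000, running G = -0.104000
t=2: π = [0.2020, 0.1840, 0.2440, 0.2100, 0.1600], E[r] = 0.2120, γ^t·E[r] = 0.103880, running G = -0.000120
t=3: π = [0.2084, 0.1816, 0.2328, 0.2134, 0.1638], E[r] = 0.2072, γ^t·E[r] = 0.071070, running G = 0.070950
t=4: π = [0.2069, 0.1818, 0.2353, 0.2132, 0.1628], E[r] = 0.2098, γ^t·E[r] = 0.050363, running G = 0.121313
t=5: π = [0.2073, 0.1818, 0.2348, 0.2131, 0.1630], E[r] = 0.2090, γ^t·E[r] = 0.035123, running G = 0.156436
t=6: π = [0.2072, 0.1818, 0.2349, 0.2132, 0.1630], E[r] = 0.2092, γ^t·E[r] = 0.024609, running G = 0.181044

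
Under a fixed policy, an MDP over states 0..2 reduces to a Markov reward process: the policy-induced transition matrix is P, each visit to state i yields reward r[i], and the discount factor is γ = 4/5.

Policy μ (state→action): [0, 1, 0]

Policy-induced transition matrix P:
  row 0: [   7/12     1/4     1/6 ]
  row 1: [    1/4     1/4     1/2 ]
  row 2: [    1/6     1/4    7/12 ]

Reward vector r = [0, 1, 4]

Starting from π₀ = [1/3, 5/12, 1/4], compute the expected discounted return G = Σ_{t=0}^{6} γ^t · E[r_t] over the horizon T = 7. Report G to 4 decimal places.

t=0: π = [0.3333, 0.4167, 0.2500], E[r] = 1.4167, γ^t·E[r] = 1.416667, running G = 1.416667
t=1: π = [0.3403, 0.2500, 0.4097], E[r] = 1.8889, γ^t·E[r] = 1.511111, running G = 2.927778
t=2: π = [0.3293, 0.2500, 0.4207], E[r] = 1.9329, γ^t·E[r] = 1.237037, running G = 4.164815
t=3: π = [0.3247, 0.2500, 0.4253], E[r] = 1.9512, γ^t·E[r] = 0.999012, running G = 5.163827
t=4: π = [0.3228, 0.2500, 0.4272], E[r] = 1.9588, γ^t·E[r] = 0.802337, running G = 5.966165
t=5: π = [0.3220, 0.2500, 0.4280], E[r] = 1.9620, γ^t·E[r] = 0.642912, running G = 6.609077
t=6: π = [0.3217, 0.2500, 0.4283], E[r] = 1.9633, γ^t·E[r] = 0.514677, running G = 7.123755

G = 7.1238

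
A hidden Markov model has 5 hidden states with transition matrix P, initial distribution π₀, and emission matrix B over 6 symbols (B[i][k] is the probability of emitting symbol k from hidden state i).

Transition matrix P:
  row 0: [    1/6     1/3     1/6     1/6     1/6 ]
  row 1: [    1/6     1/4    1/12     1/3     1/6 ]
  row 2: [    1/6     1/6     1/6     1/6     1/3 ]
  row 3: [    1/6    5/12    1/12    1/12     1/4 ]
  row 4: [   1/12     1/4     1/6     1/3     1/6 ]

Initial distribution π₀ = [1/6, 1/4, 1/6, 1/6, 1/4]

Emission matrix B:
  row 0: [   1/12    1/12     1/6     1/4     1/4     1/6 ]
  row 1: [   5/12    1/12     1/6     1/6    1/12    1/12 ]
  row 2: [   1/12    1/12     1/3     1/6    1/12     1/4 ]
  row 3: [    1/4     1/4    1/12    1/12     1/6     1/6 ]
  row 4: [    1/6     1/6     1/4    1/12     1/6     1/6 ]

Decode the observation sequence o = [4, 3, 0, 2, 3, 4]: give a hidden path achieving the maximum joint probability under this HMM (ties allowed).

t=0: δ = [4.167e-02, 2.083e-02, 1.389e-02, 2.778e-02, 4.167e-02]  (obs o_0=4)
t=1: δ = [1.736e-03, 2.315e-03, 1.157e-03, 1.157e-03, 5.787e-04]  ψ = [0, 0, 0, 4, 0]  (obs o_1=3)
t=2: δ = [3.215e-05, 2.411e-04, 2.411e-05, 1.929e-04, 6.430e-05]  ψ = [1, 0, 0, 1, 1]  (obs o_2=0)
t=3: δ = [6.698e-06, 1.340e-05, 6.698e-06, 6.698e-06, 1.206e-05]  ψ = [1, 3, 1, 1, 3]  (obs o_3=2)
t=4: δ = [5.582e-07, 5.582e-07, 3.349e-07, 3.721e-07, 1.861e-07]  ψ = [1, 1, 4, 1, 1]  (obs o_4=3)
t=5: δ = [2.326e-08, 1.550e-08, 7.752e-09, 3.101e-08, 1.861e-08]  ψ = [0, 0, 0, 1, 2]  (obs o_5=4)
backtrack: best end state = 3; path = [0, 1, 3, 1, 1, 3]

path = [0, 1, 3, 1, 1, 3]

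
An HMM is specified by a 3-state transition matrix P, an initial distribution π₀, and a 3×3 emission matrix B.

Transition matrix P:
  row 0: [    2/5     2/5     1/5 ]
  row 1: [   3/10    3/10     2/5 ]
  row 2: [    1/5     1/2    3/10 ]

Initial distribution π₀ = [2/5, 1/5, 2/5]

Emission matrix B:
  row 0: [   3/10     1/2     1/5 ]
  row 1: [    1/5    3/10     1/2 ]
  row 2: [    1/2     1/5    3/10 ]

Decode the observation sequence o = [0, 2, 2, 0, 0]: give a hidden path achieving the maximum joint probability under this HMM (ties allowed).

path = [2, 1, 1, 2, 2]

t=0: δ = [1.200e-01, 4.000e-02, 2.000e-01]  (obs o_0=0)
t=1: δ = [9.600e-03, 5.000e-02, 1.800e-02]  ψ = [0, 2, 2]  (obs o_1=2)
t=2: δ = [3.000e-03, 7.500e-03, 6.000e-03]  ψ = [1, 1, 1]  (obs o_2=2)
t=3: δ = [6.750e-04, 6.000e-04, 1.500e-03]  ψ = [1, 2, 1]  (obs o_3=0)
t=4: δ = [9.000e-05, 1.500e-04, 2.250e-04]  ψ = [2, 2, 2]  (obs o_4=0)
backtrack: best end state = 2; path = [2, 1, 1, 2, 2]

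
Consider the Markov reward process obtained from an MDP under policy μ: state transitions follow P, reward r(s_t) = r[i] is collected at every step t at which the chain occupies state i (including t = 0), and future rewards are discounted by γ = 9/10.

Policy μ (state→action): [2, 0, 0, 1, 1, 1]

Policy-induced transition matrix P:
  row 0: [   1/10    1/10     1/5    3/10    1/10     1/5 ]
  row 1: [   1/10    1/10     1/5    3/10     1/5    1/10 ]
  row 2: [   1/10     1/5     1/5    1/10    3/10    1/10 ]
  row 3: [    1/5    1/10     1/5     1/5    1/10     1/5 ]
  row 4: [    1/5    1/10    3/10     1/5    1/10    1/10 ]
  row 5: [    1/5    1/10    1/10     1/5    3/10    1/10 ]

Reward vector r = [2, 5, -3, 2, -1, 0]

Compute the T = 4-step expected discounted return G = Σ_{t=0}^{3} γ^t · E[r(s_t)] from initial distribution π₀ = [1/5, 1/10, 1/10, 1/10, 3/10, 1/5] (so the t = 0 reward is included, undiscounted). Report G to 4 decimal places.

t=0: π = [0.2000, 0.1000, 0.1000, 0.1000, 0.3000, 0.2000], E[r] = 0.5000, γ^t·E[r] = 0.500000, running G = 0.500000
t=1: π = [0.1600, 0.1100, 0.2100, 0.2200, 0.1700, 0.1300], E[r] = 0.5100, γ^t·E[r] = 0.459000, running G = 0.959000
t=2: π = [0.1520, 0.1210, 0.2040, 0.2060, 0.1790, 0.1380], E[r] = 0.5300, γ^t·E[r] = 0.429300, running G = 1.388300
t=3: π = [0.1523, 0.1204, 0.2041, 0.2069, 0.1805, 0.1358], E[r] = 0.5276, γ^t·E[r] = 0.384620, running G = 1.772920

G = 1.7729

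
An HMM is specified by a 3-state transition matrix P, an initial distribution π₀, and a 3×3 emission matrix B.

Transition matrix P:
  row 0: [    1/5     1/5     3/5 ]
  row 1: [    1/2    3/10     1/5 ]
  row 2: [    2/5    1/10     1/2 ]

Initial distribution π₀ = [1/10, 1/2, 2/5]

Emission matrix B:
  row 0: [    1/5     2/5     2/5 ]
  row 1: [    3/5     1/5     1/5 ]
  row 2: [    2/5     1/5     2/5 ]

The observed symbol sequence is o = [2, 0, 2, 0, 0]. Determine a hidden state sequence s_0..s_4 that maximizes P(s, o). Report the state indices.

t=0: δ = [4.000e-02, 1.000e-01, 1.600e-01]  (obs o_0=2)
t=1: δ = [1.280e-02, 1.800e-02, 3.200e-02]  ψ = [2, 1, 2]  (obs o_1=0)
t=2: δ = [5.120e-03, 1.080e-03, 6.400e-03]  ψ = [2, 1, 2]  (obs o_2=2)
t=3: δ = [5.120e-04, 6.144e-04, 1.280e-03]  ψ = [2, 0, 2]  (obs o_3=0)
t=4: δ = [1.024e-04, 1.106e-04, 2.560e-04]  ψ = [2, 1, 2]  (obs o_4=0)
backtrack: best end state = 2; path = [2, 2, 2, 2, 2]

path = [2, 2, 2, 2, 2]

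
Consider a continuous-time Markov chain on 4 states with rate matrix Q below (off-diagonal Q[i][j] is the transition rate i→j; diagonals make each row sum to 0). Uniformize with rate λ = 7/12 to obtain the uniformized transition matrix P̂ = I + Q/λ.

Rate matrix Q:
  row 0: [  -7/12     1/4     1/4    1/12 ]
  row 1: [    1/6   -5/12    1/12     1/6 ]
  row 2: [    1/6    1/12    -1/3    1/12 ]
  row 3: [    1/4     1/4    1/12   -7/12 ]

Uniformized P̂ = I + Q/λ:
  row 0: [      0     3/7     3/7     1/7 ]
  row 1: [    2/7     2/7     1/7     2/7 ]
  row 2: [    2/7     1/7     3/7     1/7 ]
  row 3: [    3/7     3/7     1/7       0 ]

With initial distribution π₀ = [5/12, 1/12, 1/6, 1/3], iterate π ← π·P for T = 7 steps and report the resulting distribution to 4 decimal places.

t=0: π = [0.4167, 0.0833, 0.1667, 0.3333]
t=1: π = [0.2143, 0.3690, 0.3095, 0.1071]
t=2: π = [0.2398, 0.2874, 0.2925, 0.1803]
t=3: π = [0.2430, 0.3039, 0.2949, 0.1582]
t=4: π = [0.2389, 0.3009, 0.2965, 0.1637]
t=5: π = [0.2408, 0.3009, 0.2958, 0.1625]
t=6: π = [0.2401, 0.3011, 0.2962, 0.1626]
t=7: π = [0.2403, 0.3009, 0.2961, 0.1626]

π = [0.2403, 0.3009, 0.2961, 0.1626]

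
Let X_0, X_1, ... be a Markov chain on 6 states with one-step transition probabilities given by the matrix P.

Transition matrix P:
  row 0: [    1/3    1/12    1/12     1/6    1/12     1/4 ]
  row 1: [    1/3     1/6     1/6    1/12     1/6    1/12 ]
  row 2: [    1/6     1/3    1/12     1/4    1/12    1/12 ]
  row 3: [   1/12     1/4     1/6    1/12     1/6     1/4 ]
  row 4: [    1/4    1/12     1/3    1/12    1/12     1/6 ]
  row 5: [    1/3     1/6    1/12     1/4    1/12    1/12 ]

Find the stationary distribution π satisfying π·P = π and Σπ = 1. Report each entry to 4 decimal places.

Balance equations π_j = Σ_i π_i·P[i][j]:
  π_0 = 1/3·π_0 + 1/3·π_1 + 1/6·π_2 + 1/12·π_3 + 1/4·π_4 + 1/3·π_5
  π_1 = 1/12·π_0 + 1/6·π_1 + 1/3·π_2 + 1/4·π_3 + 1/12·π_4 + 1/6·π_5
  π_2 = 1/12·π_0 + 1/6·π_1 + 1/12·π_2 + 1/6·π_3 + 1/3·π_4 + 1/12·π_5
  π_3 = 1/6·π_0 + 1/12·π_1 + 1/4·π_2 + 1/12·π_3 + 1/12·π_4 + 1/4·π_5
  π_4 = 1/12·π_0 + 1/6·π_1 + 1/12·π_2 + 1/6·π_3 + 1/12·π_4 + 1/12·π_5
  normalize: π_0 + π_1 + π_2 + π_3 + π_4 + π_5 = 1
Solving the linear system gives exactly π = [6331/24139, 8283/48278, 13345/96556, 7495/48278, 2669/24139, 155/956].

π = [0.2623, 0.1716, 0.1382, 0.1552, 0.1106, 0.1621]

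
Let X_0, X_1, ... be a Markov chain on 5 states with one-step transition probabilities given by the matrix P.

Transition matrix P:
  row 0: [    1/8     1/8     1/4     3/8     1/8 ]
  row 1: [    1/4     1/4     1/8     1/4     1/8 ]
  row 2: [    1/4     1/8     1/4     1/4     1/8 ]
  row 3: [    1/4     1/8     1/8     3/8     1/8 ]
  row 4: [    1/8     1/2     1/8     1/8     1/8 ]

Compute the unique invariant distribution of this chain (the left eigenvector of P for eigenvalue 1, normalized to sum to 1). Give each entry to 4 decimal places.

π = [0.2083, 0.1964, 0.1726, 0.2976, 0.1250]

Balance equations π_j = Σ_i π_i·P[i][j]:
  π_0 = 1/8·π_0 + 1/4·π_1 + 1/4·π_2 + 1/4·π_3 + 1/8·π_4
  π_1 = 1/8·π_0 + 1/4·π_1 + 1/8·π_2 + 1/8·π_3 + 1/2·π_4
  π_2 = 1/4·π_0 + 1/8·π_1 + 1/4·π_2 + 1/8·π_3 + 1/8·π_4
  π_3 = 3/8·π_0 + 1/4·π_1 + 1/4·π_2 + 3/8·π_3 + 1/8·π_4
  normalize: π_0 + π_1 + π_2 + π_3 + π_4 = 1
Solving the linear system gives exactly π = [5/24, 11/56, 29/168, 25/84, 1/8].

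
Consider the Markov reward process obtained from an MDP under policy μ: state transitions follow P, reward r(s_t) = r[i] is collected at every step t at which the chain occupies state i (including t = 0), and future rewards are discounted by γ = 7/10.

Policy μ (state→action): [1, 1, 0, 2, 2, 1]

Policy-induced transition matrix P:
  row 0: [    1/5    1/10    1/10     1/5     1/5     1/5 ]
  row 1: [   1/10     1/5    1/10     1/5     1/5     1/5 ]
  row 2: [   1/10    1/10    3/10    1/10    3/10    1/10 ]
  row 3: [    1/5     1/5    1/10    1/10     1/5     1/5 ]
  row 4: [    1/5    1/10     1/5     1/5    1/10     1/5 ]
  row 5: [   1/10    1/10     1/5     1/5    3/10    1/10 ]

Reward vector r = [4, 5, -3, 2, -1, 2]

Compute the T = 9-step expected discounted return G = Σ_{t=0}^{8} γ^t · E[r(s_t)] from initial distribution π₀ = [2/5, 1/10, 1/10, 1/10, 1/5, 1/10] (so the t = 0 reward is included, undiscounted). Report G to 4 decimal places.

G = 4.7517

t=0: π = [0.4000, 0.1000, 0.1000, 0.1000, 0.2000, 0.1000], E[r] = 2.0000, γ^t·E[r] = 2.000000, running G = 2.000000
t=1: π = [0.1700, 0.1200, 0.1500, 0.1800, 0.2000, 0.1800], E[r] = 1.3500, γ^t·E[r] = 0.945000, running G = 2.945000
t=2: π = [0.1550, 0.1300, 0.1680, 0.1670, 0.2130, 0.1670], E[r] = 1.2210, γ^t·E[r] = 0.598290, running G = 3.543290
t=3: π = [0.1535, 0.1297, 0.1716, 0.1665, 0.2122, 0.1665], E[r] = 1.2015, γ^t·E[r] = 0.412115, running G = 3.955405
t=4: π = [0.1532, 0.1296, 0.1722, 0.1662, 0.2126, 0.1662], E[r] = 1.1966, γ^t·E[r] = 0.287299, running G = 4.242703
t=5: π = [0.1532, 0.1296, 0.1723, 0.1662, 0.2126, 0.1662], E[r] = 1.1958, γ^t·E[r] = 0.200982, running G = 4.443686
t=6: π = [0.1532, 0.1296, 0.1723, 0.1662, 0.2126, 0.1662], E[r] = 1.1957, γ^t·E[r] = 0.140668, running G = 4.584353
t=7: π = [0.1532, 0.1296, 0.1723, 0.1662, 0.2126, 0.1662], E[r] = 1.1956, γ^t·E[r] = 0.098465, running G = 4.682818
t=8: π = [0.1532, 0.1296, 0.1723, 0.1662, 0.2126, 0.1662], E[r] = 1.1956, γ^t·E[r] = 0.068925, running G = 4.751744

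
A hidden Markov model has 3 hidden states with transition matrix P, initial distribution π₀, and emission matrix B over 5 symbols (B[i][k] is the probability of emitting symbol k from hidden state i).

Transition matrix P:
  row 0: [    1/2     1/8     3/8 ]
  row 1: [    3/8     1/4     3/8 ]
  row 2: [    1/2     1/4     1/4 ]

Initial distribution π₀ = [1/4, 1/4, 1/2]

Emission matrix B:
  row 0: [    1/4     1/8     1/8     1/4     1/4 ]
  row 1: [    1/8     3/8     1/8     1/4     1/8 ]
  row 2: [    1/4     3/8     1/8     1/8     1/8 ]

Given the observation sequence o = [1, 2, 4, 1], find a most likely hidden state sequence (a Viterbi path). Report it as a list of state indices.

path = [2, 0, 0, 2]

t=0: δ = [3.125e-02, 9.375e-02, 1.875e-01]  (obs o_0=1)
t=1: δ = [1.172e-02, 5.859e-03, 5.859e-03]  ψ = [2, 2, 2]  (obs o_1=2)
t=2: δ = [1.465e-03, 1.831e-04, 5.493e-04]  ψ = [0, 0, 0]  (obs o_2=4)
t=3: δ = [9.155e-05, 6.866e-05, 2.060e-04]  ψ = [0, 0, 0]  (obs o_3=1)
backtrack: best end state = 2; path = [2, 0, 0, 2]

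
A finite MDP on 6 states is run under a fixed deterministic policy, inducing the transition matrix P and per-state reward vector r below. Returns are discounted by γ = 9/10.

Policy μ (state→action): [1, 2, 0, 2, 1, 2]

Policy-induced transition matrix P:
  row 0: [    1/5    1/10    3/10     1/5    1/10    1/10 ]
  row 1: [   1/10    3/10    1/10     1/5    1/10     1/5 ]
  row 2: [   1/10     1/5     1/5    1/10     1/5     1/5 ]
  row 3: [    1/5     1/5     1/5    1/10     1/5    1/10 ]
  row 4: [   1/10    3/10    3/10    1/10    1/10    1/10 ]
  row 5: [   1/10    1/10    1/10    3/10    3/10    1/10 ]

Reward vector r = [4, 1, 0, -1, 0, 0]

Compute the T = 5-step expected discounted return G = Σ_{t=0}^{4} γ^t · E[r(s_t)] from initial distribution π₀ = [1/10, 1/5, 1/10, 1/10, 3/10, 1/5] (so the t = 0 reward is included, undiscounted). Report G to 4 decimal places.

t=0: π = [0.1000, 0.2000, 0.1000, 0.1000, 0.3000, 0.2000], E[r] = 0.5000, γ^t·E[r] = 0.500000, running G = 0.500000
t=1: π = [0.1200, 0.2200, 0.2000, 0.1700, 0.1600, 0.1300], E[r] = 0.5300, γ^t·E[r] = 0.477000, running G = 0.977000
t=2: π = [0.1290, 0.2130, 0.1930, 0.1600, 0.1630, 0.1420], E[r] = 0.5690, γ^t·E[r] = 0.460890, running G = 1.437890
t=3: π = [0.1289, 0.2105, 0.1937, 0.1626, 0.1637, 0.1406], E[r] = 0.5635, γ^t·E[r] = 0.410792, running G = 1.848682
t=4: π = [0.1292, 0.2105, 0.1942, 0.1621, 0.1638, 0.1404], E[r] = 0.5650, γ^t·E[r] = 0.370703, running G = 2.219385

G = 2.2194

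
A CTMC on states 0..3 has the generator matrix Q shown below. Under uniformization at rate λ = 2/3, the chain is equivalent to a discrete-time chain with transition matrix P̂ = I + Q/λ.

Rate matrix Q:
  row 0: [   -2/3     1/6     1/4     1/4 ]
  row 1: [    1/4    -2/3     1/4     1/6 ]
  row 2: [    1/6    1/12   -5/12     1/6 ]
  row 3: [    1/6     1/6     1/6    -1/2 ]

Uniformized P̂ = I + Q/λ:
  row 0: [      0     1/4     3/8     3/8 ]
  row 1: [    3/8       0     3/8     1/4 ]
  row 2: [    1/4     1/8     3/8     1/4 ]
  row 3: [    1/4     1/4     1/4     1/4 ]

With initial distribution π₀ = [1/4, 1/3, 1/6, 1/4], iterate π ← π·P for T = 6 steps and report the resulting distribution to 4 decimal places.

π = [0.2165, 0.1660, 0.3404, 0.2771]

t=0: π = [0.2500, 0.3333, 0.1667, 0.2500]
t=1: π = [0.2292, 0.1458, 0.3438, 0.2813]
t=2: π = [0.2109, 0.1706, 0.3398, 0.2786]
t=3: π = [0.2186, 0.1649, 0.3402, 0.2764]
t=4: π = [0.2160, 0.1663, 0.3405, 0.2773]
t=5: π = [0.2168, 0.1659, 0.3403, 0.2770]
t=6: π = [0.2165, 0.1660, 0.3404, 0.2771]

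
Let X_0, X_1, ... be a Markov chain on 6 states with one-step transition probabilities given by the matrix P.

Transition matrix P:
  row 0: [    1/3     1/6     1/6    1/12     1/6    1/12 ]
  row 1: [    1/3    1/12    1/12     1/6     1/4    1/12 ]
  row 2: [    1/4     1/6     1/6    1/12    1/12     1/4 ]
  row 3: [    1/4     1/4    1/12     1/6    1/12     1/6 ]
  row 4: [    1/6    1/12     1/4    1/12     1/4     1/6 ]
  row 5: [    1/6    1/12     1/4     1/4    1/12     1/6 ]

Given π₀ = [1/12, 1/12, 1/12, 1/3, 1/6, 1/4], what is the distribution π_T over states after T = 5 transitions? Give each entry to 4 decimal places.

π = [0.2581, 0.1407, 0.1692, 0.1305, 0.1540, 0.1475]

t=0: π = [0.0833, 0.0833, 0.0833, 0.3333, 0.1667, 0.2500]
t=1: π = [0.2292, 0.1528, 0.1667, 0.1597, 0.1319, 0.1597]
t=2: π = [0.2575, 0.1429, 0.1649, 0.1360, 0.1499, 0.1487]
t=3: π = [0.2585, 0.1412, 0.1683, 0.1314, 0.1536, 0.1470]
t=4: π = [0.2583, 0.1408, 0.1690, 0.1306, 0.1540, 0.1474]
t=5: π = [0.2581, 0.1407, 0.1692, 0.1305, 0.1540, 0.1475]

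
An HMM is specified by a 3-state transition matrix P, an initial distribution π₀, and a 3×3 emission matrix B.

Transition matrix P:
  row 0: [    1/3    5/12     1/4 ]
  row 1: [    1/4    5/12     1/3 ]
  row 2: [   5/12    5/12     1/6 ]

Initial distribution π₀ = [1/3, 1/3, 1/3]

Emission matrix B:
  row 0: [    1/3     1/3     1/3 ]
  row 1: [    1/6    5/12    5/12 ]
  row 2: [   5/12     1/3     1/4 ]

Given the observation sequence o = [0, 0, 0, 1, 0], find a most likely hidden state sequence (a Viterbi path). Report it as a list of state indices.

t=0: δ = [1.111e-01, 5.556e-02, 1.389e-01]  (obs o_0=0)
t=1: δ = [1.929e-02, 9.645e-03, 1.157e-02]  ψ = [2, 2, 0]  (obs o_1=0)
t=2: δ = [2.143e-03, 1.340e-03, 2.009e-03]  ψ = [0, 0, 0]  (obs o_2=0)
t=3: δ = [2.791e-04, 3.721e-04, 1.786e-04]  ψ = [2, 0, 0]  (obs o_3=1)
t=4: δ = [3.101e-05, 2.584e-05, 5.168e-05]  ψ = [0, 1, 1]  (obs o_4=0)
backtrack: best end state = 2; path = [2, 0, 0, 1, 2]

path = [2, 0, 0, 1, 2]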